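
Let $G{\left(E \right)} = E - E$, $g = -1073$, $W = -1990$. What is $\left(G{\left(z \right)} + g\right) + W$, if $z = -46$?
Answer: $-3063$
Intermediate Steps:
$G{\left(E \right)} = 0$
$\left(G{\left(z \right)} + g\right) + W = \left(0 - 1073\right) - 1990 = -1073 - 1990 = -3063$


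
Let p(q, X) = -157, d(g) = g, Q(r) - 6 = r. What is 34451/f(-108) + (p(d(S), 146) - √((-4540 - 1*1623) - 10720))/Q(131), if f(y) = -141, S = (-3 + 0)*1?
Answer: -100892/411 - I*√16883/137 ≈ -245.48 - 0.94843*I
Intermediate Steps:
Q(r) = 6 + r
S = -3 (S = -3*1 = -3)
34451/f(-108) + (p(d(S), 146) - √((-4540 - 1*1623) - 10720))/Q(131) = 34451/(-141) + (-157 - √((-4540 - 1*1623) - 10720))/(6 + 131) = 34451*(-1/141) + (-157 - √((-4540 - 1623) - 10720))/137 = -733/3 + (-157 - √(-6163 - 10720))*(1/137) = -733/3 + (-157 - √(-16883))*(1/137) = -733/3 + (-157 - I*√16883)*(1/137) = -733/3 + (-157/137 - I*√16883/137) = -100892/411 - I*√16883/137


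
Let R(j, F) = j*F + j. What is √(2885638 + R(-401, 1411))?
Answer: 3*√257714 ≈ 1523.0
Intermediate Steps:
R(j, F) = j + F*j (R(j, F) = F*j + j = j + F*j)
√(2885638 + R(-401, 1411)) = √(2885638 - 401*(1 + 1411)) = √(2885638 - 401*1412) = √(2885638 - 566212) = √2319426 = 3*√257714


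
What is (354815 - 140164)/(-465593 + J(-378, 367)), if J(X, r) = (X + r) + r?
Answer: -214651/465237 ≈ -0.46138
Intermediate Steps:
J(X, r) = X + 2*r
(354815 - 140164)/(-465593 + J(-378, 367)) = (354815 - 140164)/(-465593 + (-378 + 2*367)) = 214651/(-465593 + (-378 + 734)) = 214651/(-465593 + 356) = 214651/(-465237) = 214651*(-1/465237) = -214651/465237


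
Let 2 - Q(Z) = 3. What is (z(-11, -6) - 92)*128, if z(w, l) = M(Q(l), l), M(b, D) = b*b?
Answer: -11648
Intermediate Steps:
Q(Z) = -1 (Q(Z) = 2 - 1*3 = 2 - 3 = -1)
M(b, D) = b²
z(w, l) = 1 (z(w, l) = (-1)² = 1)
(z(-11, -6) - 92)*128 = (1 - 92)*128 = -91*128 = -11648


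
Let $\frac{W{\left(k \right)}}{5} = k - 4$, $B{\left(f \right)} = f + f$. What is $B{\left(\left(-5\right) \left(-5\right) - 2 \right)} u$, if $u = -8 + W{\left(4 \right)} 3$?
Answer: $-368$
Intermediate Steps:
$B{\left(f \right)} = 2 f$
$W{\left(k \right)} = -20 + 5 k$ ($W{\left(k \right)} = 5 \left(k - 4\right) = 5 \left(-4 + k\right) = -20 + 5 k$)
$u = -8$ ($u = -8 + \left(-20 + 5 \cdot 4\right) 3 = -8 + \left(-20 + 20\right) 3 = -8 + 0 \cdot 3 = -8 + 0 = -8$)
$B{\left(\left(-5\right) \left(-5\right) - 2 \right)} u = 2 \left(\left(-5\right) \left(-5\right) - 2\right) \left(-8\right) = 2 \left(25 - 2\right) \left(-8\right) = 2 \cdot 23 \left(-8\right) = 46 \left(-8\right) = -368$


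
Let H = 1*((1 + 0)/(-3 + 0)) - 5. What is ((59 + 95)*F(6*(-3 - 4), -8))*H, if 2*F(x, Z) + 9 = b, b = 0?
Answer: 3696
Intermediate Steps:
F(x, Z) = -9/2 (F(x, Z) = -9/2 + (1/2)*0 = -9/2 + 0 = -9/2)
H = -16/3 (H = 1*(1/(-3)) - 5 = 1*(1*(-1/3)) - 5 = 1*(-1/3) - 5 = -1/3 - 5 = -16/3 ≈ -5.3333)
((59 + 95)*F(6*(-3 - 4), -8))*H = ((59 + 95)*(-9/2))*(-16/3) = (154*(-9/2))*(-16/3) = -693*(-16/3) = 3696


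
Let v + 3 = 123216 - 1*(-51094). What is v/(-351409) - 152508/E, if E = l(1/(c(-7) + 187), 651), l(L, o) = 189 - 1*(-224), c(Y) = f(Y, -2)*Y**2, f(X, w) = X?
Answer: -53664672563/145131917 ≈ -369.76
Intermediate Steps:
v = 174307 (v = -3 + (123216 - 1*(-51094)) = -3 + (123216 + 51094) = -3 + 174310 = 174307)
c(Y) = Y**3 (c(Y) = Y*Y**2 = Y**3)
l(L, o) = 413 (l(L, o) = 189 + 224 = 413)
E = 413
v/(-351409) - 152508/E = 174307/(-351409) - 152508/413 = 174307*(-1/351409) - 152508*1/413 = -174307/351409 - 152508/413 = -53664672563/145131917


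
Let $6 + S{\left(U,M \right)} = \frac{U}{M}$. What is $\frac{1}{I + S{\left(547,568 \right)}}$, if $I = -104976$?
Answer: $- \frac{568}{59629229} \approx -9.5255 \cdot 10^{-6}$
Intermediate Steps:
$S{\left(U,M \right)} = -6 + \frac{U}{M}$
$\frac{1}{I + S{\left(547,568 \right)}} = \frac{1}{-104976 - \left(6 - \frac{547}{568}\right)} = \frac{1}{-104976 + \left(-6 + 547 \cdot \frac{1}{568}\right)} = \frac{1}{-104976 + \left(-6 + \frac{547}{568}\right)} = \frac{1}{-104976 - \frac{2861}{568}} = \frac{1}{- \frac{59629229}{568}} = - \frac{568}{59629229}$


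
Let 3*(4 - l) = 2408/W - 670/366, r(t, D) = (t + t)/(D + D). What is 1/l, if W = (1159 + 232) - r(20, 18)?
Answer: 981063/3956329 ≈ 0.24797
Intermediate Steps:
r(t, D) = t/D (r(t, D) = (2*t)/((2*D)) = (2*t)*(1/(2*D)) = t/D)
W = 12509/9 (W = (1159 + 232) - 20/18 = 1391 - 20/18 = 1391 - 1*10/9 = 1391 - 10/9 = 12509/9 ≈ 1389.9)
l = 3956329/981063 (l = 4 - (2408/(12509/9) - 670/366)/3 = 4 - (2408*(9/12509) - 670*1/366)/3 = 4 - (3096/1787 - 335/183)/3 = 4 - ⅓*(-32077/327021) = 4 + 32077/981063 = 3956329/981063 ≈ 4.0327)
1/l = 1/(3956329/981063) = 981063/3956329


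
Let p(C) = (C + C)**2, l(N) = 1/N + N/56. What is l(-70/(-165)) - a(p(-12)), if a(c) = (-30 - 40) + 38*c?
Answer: -20157647/924 ≈ -21816.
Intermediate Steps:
l(N) = 1/N + N/56 (l(N) = 1/N + N*(1/56) = 1/N + N/56)
p(C) = 4*C**2 (p(C) = (2*C)**2 = 4*C**2)
a(c) = -70 + 38*c
l(-70/(-165)) - a(p(-12)) = (1/(-70/(-165)) + (-70/(-165))/56) - (-70 + 38*(4*(-12)**2)) = (1/(-70*(-1/165)) + (-70*(-1/165))/56) - (-70 + 38*(4*144)) = (1/(14/33) + (1/56)*(14/33)) - (-70 + 38*576) = (33/14 + 1/132) - (-70 + 21888) = 2185/924 - 1*21818 = 2185/924 - 21818 = -20157647/924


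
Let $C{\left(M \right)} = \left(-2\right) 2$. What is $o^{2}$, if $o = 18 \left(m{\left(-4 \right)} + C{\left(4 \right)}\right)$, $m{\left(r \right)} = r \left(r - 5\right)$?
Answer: $331776$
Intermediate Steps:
$C{\left(M \right)} = -4$
$m{\left(r \right)} = r \left(-5 + r\right)$
$o = 576$ ($o = 18 \left(- 4 \left(-5 - 4\right) - 4\right) = 18 \left(\left(-4\right) \left(-9\right) - 4\right) = 18 \left(36 - 4\right) = 18 \cdot 32 = 576$)
$o^{2} = 576^{2} = 331776$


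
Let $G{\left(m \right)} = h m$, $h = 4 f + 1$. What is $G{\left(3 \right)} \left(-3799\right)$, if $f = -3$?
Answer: $125367$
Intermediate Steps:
$h = -11$ ($h = 4 \left(-3\right) + 1 = -12 + 1 = -11$)
$G{\left(m \right)} = - 11 m$
$G{\left(3 \right)} \left(-3799\right) = \left(-11\right) 3 \left(-3799\right) = \left(-33\right) \left(-3799\right) = 125367$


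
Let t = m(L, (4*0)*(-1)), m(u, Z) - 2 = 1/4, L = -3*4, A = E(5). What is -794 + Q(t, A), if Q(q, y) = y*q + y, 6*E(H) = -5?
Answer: -19121/24 ≈ -796.71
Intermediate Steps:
E(H) = -⅚ (E(H) = (⅙)*(-5) = -⅚)
A = -⅚ ≈ -0.83333
L = -12
m(u, Z) = 9/4 (m(u, Z) = 2 + 1/4 = 2 + ¼ = 9/4)
t = 9/4 ≈ 2.2500
Q(q, y) = y + q*y (Q(q, y) = q*y + y = y + q*y)
-794 + Q(t, A) = -794 - 5*(1 + 9/4)/6 = -794 - ⅚*13/4 = -794 - 65/24 = -19121/24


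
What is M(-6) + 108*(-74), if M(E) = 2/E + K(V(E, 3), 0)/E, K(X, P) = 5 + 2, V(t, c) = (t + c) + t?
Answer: -15987/2 ≈ -7993.5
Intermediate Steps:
V(t, c) = c + 2*t (V(t, c) = (c + t) + t = c + 2*t)
K(X, P) = 7
M(E) = 9/E (M(E) = 2/E + 7/E = 9/E)
M(-6) + 108*(-74) = 9/(-6) + 108*(-74) = 9*(-⅙) - 7992 = -3/2 - 7992 = -15987/2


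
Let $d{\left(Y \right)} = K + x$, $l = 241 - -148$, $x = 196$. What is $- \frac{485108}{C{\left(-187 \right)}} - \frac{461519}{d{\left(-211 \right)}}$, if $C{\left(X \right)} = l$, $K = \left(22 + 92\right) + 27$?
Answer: $- \frac{343012287}{131093} \approx -2616.6$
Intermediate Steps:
$K = 141$ ($K = 114 + 27 = 141$)
$l = 389$ ($l = 241 + 148 = 389$)
$C{\left(X \right)} = 389$
$d{\left(Y \right)} = 337$ ($d{\left(Y \right)} = 141 + 196 = 337$)
$- \frac{485108}{C{\left(-187 \right)}} - \frac{461519}{d{\left(-211 \right)}} = - \frac{485108}{389} - \frac{461519}{337} = - \frac{343012287}{131093}$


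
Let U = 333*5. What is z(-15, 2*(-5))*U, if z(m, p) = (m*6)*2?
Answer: -299700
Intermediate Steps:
z(m, p) = 12*m (z(m, p) = (6*m)*2 = 12*m)
U = 1665
z(-15, 2*(-5))*U = (12*(-15))*1665 = -180*1665 = -299700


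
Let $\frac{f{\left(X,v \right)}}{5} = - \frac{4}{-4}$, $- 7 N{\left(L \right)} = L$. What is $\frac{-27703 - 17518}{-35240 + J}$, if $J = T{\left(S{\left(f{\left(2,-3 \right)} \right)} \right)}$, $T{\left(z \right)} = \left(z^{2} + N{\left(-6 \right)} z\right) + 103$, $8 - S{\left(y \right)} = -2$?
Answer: $\frac{316547}{245199} \approx 1.291$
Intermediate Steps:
$N{\left(L \right)} = - \frac{L}{7}$
$f{\left(X,v \right)} = 5$ ($f{\left(X,v \right)} = 5 \left(- \frac{4}{-4}\right) = 5 \left(\left(-4\right) \left(- \frac{1}{4}\right)\right) = 5 \cdot 1 = 5$)
$S{\left(y \right)} = 10$ ($S{\left(y \right)} = 8 - -2 = 8 + 2 = 10$)
$T{\left(z \right)} = 103 + z^{2} + \frac{6 z}{7}$ ($T{\left(z \right)} = \left(z^{2} + \left(- \frac{1}{7}\right) \left(-6\right) z\right) + 103 = \left(z^{2} + \frac{6 z}{7}\right) + 103 = 103 + z^{2} + \frac{6 z}{7}$)
$J = \frac{1481}{7}$ ($J = 103 + 10^{2} + \frac{6}{7} \cdot 10 = 103 + 100 + \frac{60}{7} = \frac{1481}{7} \approx 211.57$)
$\frac{-27703 - 17518}{-35240 + J} = \frac{-27703 - 17518}{-35240 + \frac{1481}{7}} = - \frac{45221}{- \frac{245199}{7}} = \left(-45221\right) \left(- \frac{7}{245199}\right) = \frac{316547}{245199}$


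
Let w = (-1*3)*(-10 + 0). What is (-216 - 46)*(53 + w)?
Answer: -21746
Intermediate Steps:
w = 30 (w = -3*(-10) = 30)
(-216 - 46)*(53 + w) = (-216 - 46)*(53 + 30) = -262*83 = -21746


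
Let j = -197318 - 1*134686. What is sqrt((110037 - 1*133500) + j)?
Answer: I*sqrt(355467) ≈ 596.21*I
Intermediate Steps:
j = -332004 (j = -197318 - 134686 = -332004)
sqrt((110037 - 1*133500) + j) = sqrt((110037 - 1*133500) - 332004) = sqrt((110037 - 133500) - 332004) = sqrt(-23463 - 332004) = sqrt(-355467) = I*sqrt(355467)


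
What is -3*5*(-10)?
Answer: 150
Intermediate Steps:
-3*5*(-10) = -15*(-10) = 150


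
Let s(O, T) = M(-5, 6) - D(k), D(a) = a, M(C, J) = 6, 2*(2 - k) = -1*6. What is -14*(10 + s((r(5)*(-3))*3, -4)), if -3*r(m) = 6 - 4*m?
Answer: -154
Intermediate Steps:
k = 5 (k = 2 - (-1)*6/2 = 2 - ½*(-6) = 2 + 3 = 5)
r(m) = -2 + 4*m/3 (r(m) = -(6 - 4*m)/3 = -2 + 4*m/3)
s(O, T) = 1 (s(O, T) = 6 - 1*5 = 6 - 5 = 1)
-14*(10 + s((r(5)*(-3))*3, -4)) = -14*(10 + 1) = -14*11 = -154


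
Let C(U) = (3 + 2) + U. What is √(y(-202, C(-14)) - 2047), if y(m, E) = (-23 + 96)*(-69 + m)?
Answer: I*√21830 ≈ 147.75*I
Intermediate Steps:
C(U) = 5 + U
y(m, E) = -5037 + 73*m (y(m, E) = 73*(-69 + m) = -5037 + 73*m)
√(y(-202, C(-14)) - 2047) = √((-5037 + 73*(-202)) - 2047) = √((-5037 - 14746) - 2047) = √(-19783 - 2047) = √(-21830) = I*√21830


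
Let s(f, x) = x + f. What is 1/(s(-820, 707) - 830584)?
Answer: -1/830697 ≈ -1.2038e-6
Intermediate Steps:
s(f, x) = f + x
1/(s(-820, 707) - 830584) = 1/((-820 + 707) - 830584) = 1/(-113 - 830584) = 1/(-830697) = -1/830697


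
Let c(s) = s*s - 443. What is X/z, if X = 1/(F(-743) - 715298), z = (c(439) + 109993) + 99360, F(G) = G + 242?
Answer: -1/287487068169 ≈ -3.4784e-12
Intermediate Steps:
F(G) = 242 + G
c(s) = -443 + s**2 (c(s) = s**2 - 443 = -443 + s**2)
z = 401631 (z = ((-443 + 439**2) + 109993) + 99360 = ((-443 + 192721) + 109993) + 99360 = (192278 + 109993) + 99360 = 302271 + 99360 = 401631)
X = -1/715799 (X = 1/((242 - 743) - 715298) = 1/(-501 - 715298) = 1/(-715799) = -1/715799 ≈ -1.3970e-6)
X/z = -1/715799/401631 = -1/715799*1/401631 = -1/287487068169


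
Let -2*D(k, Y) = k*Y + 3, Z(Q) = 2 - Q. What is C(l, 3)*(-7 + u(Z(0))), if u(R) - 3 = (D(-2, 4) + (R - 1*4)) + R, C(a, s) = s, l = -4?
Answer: -9/2 ≈ -4.5000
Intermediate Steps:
D(k, Y) = -3/2 - Y*k/2 (D(k, Y) = -(k*Y + 3)/2 = -(Y*k + 3)/2 = -(3 + Y*k)/2 = -3/2 - Y*k/2)
u(R) = 3/2 + 2*R (u(R) = 3 + (((-3/2 - 1/2*4*(-2)) + (R - 1*4)) + R) = 3 + (((-3/2 + 4) + (R - 4)) + R) = 3 + ((5/2 + (-4 + R)) + R) = 3 + ((-3/2 + R) + R) = 3 + (-3/2 + 2*R) = 3/2 + 2*R)
C(l, 3)*(-7 + u(Z(0))) = 3*(-7 + (3/2 + 2*(2 - 1*0))) = 3*(-7 + (3/2 + 2*(2 + 0))) = 3*(-7 + (3/2 + 2*2)) = 3*(-7 + (3/2 + 4)) = 3*(-7 + 11/2) = 3*(-3/2) = -9/2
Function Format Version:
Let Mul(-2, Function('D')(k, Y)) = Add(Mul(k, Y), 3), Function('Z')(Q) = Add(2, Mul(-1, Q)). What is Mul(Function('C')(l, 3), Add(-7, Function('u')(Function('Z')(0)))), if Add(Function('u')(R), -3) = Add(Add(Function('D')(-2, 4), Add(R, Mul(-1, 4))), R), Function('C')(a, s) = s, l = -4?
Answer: Rational(-9, 2) ≈ -4.5000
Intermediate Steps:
Function('D')(k, Y) = Add(Rational(-3, 2), Mul(Rational(-1, 2), Y, k)) (Function('D')(k, Y) = Mul(Rational(-1, 2), Add(Mul(k, Y), 3)) = Mul(Rational(-1, 2), Add(Mul(Y, k), 3)) = Mul(Rational(-1, 2), Add(3, Mul(Y, k))) = Add(Rational(-3, 2), Mul(Rational(-1, 2), Y, k)))
Function('u')(R) = Add(Rational(3, 2), Mul(2, R)) (Function('u')(R) = Add(3, Add(Add(Add(Rational(-3, 2), Mul(Rational(-1, 2), 4, -2)), Add(R, Mul(-1, 4))), R)) = Add(3, Add(Add(Add(Rational(-3, 2), 4), Add(R, -4)), R)) = Add(3, Add(Add(Rational(5, 2), Add(-4, R)), R)) = Add(3, Add(Add(Rational(-3, 2), R), R)) = Add(3, Add(Rational(-3, 2), Mul(2, R))) = Add(Rational(3, 2), Mul(2, R)))
Mul(Function('C')(l, 3), Add(-7, Function('u')(Function('Z')(0)))) = Mul(3, Add(-7, Add(Rational(3, 2), Mul(2, Add(2, Mul(-1, 0)))))) = Mul(3, Add(-7, Add(Rational(3, 2), Mul(2, Add(2, 0))))) = Mul(3, Add(-7, Add(Rational(3, 2), Mul(2, 2)))) = Mul(3, Add(-7, Add(Rational(3, 2), 4))) = Mul(3, Add(-7, Rational(11, 2))) = Mul(3, Rational(-3, 2)) = Rational(-9, 2)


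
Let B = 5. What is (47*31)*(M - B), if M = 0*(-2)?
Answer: -7285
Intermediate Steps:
M = 0
(47*31)*(M - B) = (47*31)*(0 - 1*5) = 1457*(0 - 5) = 1457*(-5) = -7285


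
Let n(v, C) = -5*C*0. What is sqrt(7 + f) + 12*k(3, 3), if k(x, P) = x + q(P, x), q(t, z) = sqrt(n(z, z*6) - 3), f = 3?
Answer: 36 + sqrt(10) + 12*I*sqrt(3) ≈ 39.162 + 20.785*I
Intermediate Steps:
n(v, C) = 0 (n(v, C) = -5*0 = 0)
q(t, z) = I*sqrt(3) (q(t, z) = sqrt(0 - 3) = sqrt(-3) = I*sqrt(3))
k(x, P) = x + I*sqrt(3)
sqrt(7 + f) + 12*k(3, 3) = sqrt(7 + 3) + 12*(3 + I*sqrt(3)) = sqrt(10) + (36 + 12*I*sqrt(3)) = 36 + sqrt(10) + 12*I*sqrt(3)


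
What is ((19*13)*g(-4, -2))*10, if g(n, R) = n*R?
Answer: 19760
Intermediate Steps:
g(n, R) = R*n
((19*13)*g(-4, -2))*10 = ((19*13)*(-2*(-4)))*10 = (247*8)*10 = 1976*10 = 19760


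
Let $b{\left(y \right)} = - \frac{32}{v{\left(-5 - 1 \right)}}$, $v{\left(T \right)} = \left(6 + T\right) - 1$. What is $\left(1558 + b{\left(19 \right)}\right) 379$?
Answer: $602610$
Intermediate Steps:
$v{\left(T \right)} = 5 + T$
$b{\left(y \right)} = 32$ ($b{\left(y \right)} = - \frac{32}{5 - 6} = - \frac{32}{-1} = \left(-32\right) \left(-1\right) = 32$)
$\left(1558 + b{\left(19 \right)}\right) 379 = \left(1558 + 32\right) 379 = 1590 \cdot 379 = 602610$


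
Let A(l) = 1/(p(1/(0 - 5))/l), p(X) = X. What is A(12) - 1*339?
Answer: -399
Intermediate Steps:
A(l) = -5*l (A(l) = 1/(1/((0 - 5)*l)) = 1/(1/((-5)*l)) = 1/(-1/(5*l)) = -5*l)
A(12) - 1*339 = -5*12 - 1*339 = -60 - 339 = -399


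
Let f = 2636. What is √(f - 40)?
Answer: 2*√649 ≈ 50.951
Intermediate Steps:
√(f - 40) = √(2636 - 40) = √2596 = 2*√649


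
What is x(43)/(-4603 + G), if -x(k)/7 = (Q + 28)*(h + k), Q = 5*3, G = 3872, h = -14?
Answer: 203/17 ≈ 11.941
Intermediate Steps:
Q = 15
x(k) = 4214 - 301*k (x(k) = -7*(15 + 28)*(-14 + k) = -301*(-14 + k) = -7*(-602 + 43*k) = 4214 - 301*k)
x(43)/(-4603 + G) = (4214 - 301*43)/(-4603 + 3872) = (4214 - 12943)/(-731) = -8729*(-1/731) = 203/17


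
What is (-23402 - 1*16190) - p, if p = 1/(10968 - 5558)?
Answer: -214192721/5410 ≈ -39592.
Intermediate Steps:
p = 1/5410 ≈ 0.00018484
(-23402 - 1*16190) - p = (-23402 - 1*16190) - 1*1/5410 = (-23402 - 16190) - 1/5410 = -39592 - 1/5410 = -214192721/5410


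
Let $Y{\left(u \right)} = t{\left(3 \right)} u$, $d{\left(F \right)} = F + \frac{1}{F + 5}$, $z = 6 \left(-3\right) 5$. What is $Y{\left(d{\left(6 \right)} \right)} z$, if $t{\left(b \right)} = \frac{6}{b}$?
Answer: $- \frac{12060}{11} \approx -1096.4$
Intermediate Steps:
$z = -90$ ($z = \left(-18\right) 5 = -90$)
$d{\left(F \right)} = F + \frac{1}{5 + F}$
$Y{\left(u \right)} = 2 u$ ($Y{\left(u \right)} = \frac{6}{3} u = 6 \cdot \frac{1}{3} u = 2 u$)
$Y{\left(d{\left(6 \right)} \right)} z = 2 \frac{1 + 6^{2} + 5 \cdot 6}{5 + 6} \left(-90\right) = 2 \frac{1 + 36 + 30}{11} \left(-90\right) = 2 \cdot \frac{1}{11} \cdot 67 \left(-90\right) = 2 \cdot \frac{67}{11} \left(-90\right) = \frac{134}{11} \left(-90\right) = - \frac{12060}{11}$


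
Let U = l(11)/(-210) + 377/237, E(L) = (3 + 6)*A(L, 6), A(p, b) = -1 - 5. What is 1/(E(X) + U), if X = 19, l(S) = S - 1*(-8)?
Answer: -16590/870971 ≈ -0.019048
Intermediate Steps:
l(S) = 8 + S (l(S) = S + 8 = 8 + S)
A(p, b) = -6
E(L) = -54 (E(L) = (3 + 6)*(-6) = 9*(-6) = -54)
U = 24889/16590 (U = (8 + 11)/(-210) + 377/237 = 19*(-1/210) + 377*(1/237) = -19/210 + 377/237 = 24889/16590 ≈ 1.5002)
1/(E(X) + U) = 1/(-54 + 24889/16590) = 1/(-870971/16590) = -16590/870971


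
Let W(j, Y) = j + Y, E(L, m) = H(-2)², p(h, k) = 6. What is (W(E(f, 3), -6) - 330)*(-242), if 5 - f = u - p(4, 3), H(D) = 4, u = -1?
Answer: 77440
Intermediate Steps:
f = 12 (f = 5 - (-1 - 1*6) = 5 - (-1 - 6) = 5 - 1*(-7) = 5 + 7 = 12)
E(L, m) = 16 (E(L, m) = 4² = 16)
W(j, Y) = Y + j
(W(E(f, 3), -6) - 330)*(-242) = ((-6 + 16) - 330)*(-242) = (10 - 330)*(-242) = -320*(-242) = 77440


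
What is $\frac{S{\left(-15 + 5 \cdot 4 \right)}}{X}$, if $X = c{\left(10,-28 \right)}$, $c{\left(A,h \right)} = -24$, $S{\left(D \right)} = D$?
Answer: $- \frac{5}{24} \approx -0.20833$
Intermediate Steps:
$X = -24$
$\frac{S{\left(-15 + 5 \cdot 4 \right)}}{X} = \frac{-15 + 5 \cdot 4}{-24} = \left(-15 + 20\right) \left(- \frac{1}{24}\right) = 5 \left(- \frac{1}{24}\right) = - \frac{5}{24}$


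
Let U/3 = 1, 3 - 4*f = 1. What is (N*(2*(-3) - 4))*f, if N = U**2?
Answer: -45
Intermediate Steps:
f = 1/2 (f = 3/4 - 1/4*1 = 3/4 - 1/4 = 1/2 ≈ 0.50000)
U = 3 (U = 3*1 = 3)
N = 9 (N = 3**2 = 9)
(N*(2*(-3) - 4))*f = (9*(2*(-3) - 4))*(1/2) = (9*(-6 - 4))*(1/2) = (9*(-10))*(1/2) = -90*1/2 = -45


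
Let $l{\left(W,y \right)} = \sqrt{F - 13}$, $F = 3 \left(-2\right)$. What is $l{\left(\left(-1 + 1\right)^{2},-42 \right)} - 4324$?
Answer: $-4324 + i \sqrt{19} \approx -4324.0 + 4.3589 i$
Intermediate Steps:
$F = -6$
$l{\left(W,y \right)} = i \sqrt{19}$ ($l{\left(W,y \right)} = \sqrt{-6 - 13} = \sqrt{-19} = i \sqrt{19}$)
$l{\left(\left(-1 + 1\right)^{2},-42 \right)} - 4324 = i \sqrt{19} - 4324 = -4324 + i \sqrt{19}$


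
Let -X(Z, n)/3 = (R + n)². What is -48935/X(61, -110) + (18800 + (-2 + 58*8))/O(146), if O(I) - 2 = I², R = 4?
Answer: 94026657/39921508 ≈ 2.3553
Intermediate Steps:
X(Z, n) = -3*(4 + n)²
O(I) = 2 + I²
-48935/X(61, -110) + (18800 + (-2 + 58*8))/O(146) = -48935*(-1/(3*(4 - 110)²)) + (18800 + (-2 + 58*8))/(2 + 146²) = -48935/((-3*(-106)²)) + (18800 + (-2 + 464))/(2 + 21316) = -48935/((-3*11236)) + (18800 + 462)/21318 = -48935/(-33708) + 19262*(1/21318) = -48935*(-1/33708) + 9631/10659 = 48935/33708 + 9631/10659 = 94026657/39921508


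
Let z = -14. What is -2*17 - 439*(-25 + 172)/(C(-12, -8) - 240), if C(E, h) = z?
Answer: 55897/254 ≈ 220.07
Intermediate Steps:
C(E, h) = -14
-2*17 - 439*(-25 + 172)/(C(-12, -8) - 240) = -2*17 - 439*(-25 + 172)/(-14 - 240) = -34 - 64533/(-254) = -34 - 64533*(-1)/254 = -34 - 439*(-147/254) = -34 + 64533/254 = 55897/254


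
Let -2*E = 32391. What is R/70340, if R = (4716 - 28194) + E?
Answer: -79347/140680 ≈ -0.56402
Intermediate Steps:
E = -32391/2 (E = -1/2*32391 = -32391/2 ≈ -16196.)
R = -79347/2 (R = (4716 - 28194) - 32391/2 = -23478 - 32391/2 = -79347/2 ≈ -39674.)
R/70340 = -79347/2/70340 = -79347/2*1/70340 = -79347/140680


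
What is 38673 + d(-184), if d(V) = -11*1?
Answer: 38662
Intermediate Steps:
d(V) = -11
38673 + d(-184) = 38673 - 11 = 38662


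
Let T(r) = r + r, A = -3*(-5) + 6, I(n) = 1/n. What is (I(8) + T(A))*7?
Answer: 2359/8 ≈ 294.88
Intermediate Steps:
A = 21 (A = 15 + 6 = 21)
T(r) = 2*r
(I(8) + T(A))*7 = (1/8 + 2*21)*7 = (⅛ + 42)*7 = (337/8)*7 = 2359/8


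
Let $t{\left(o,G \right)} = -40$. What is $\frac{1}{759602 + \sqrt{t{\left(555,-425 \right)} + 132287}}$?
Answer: $\frac{759602}{576995066157} - \frac{\sqrt{132247}}{576995066157} \approx 1.3158 \cdot 10^{-6}$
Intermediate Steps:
$\frac{1}{759602 + \sqrt{t{\left(555,-425 \right)} + 132287}} = \frac{1}{759602 + \sqrt{-40 + 132287}} = \frac{1}{759602 + \sqrt{132247}}$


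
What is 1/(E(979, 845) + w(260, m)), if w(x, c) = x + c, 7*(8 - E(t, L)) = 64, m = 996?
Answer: 7/8784 ≈ 0.00079690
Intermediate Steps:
E(t, L) = -8/7 (E(t, L) = 8 - ⅐*64 = 8 - 64/7 = -8/7)
w(x, c) = c + x
1/(E(979, 845) + w(260, m)) = 1/(-8/7 + (996 + 260)) = 1/(-8/7 + 1256) = 1/(8784/7) = 7/8784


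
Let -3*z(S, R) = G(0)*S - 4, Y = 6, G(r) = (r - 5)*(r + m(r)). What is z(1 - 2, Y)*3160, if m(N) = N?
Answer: 12640/3 ≈ 4213.3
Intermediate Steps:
G(r) = 2*r*(-5 + r) (G(r) = (r - 5)*(r + r) = (-5 + r)*(2*r) = 2*r*(-5 + r))
z(S, R) = 4/3 (z(S, R) = -((2*0*(-5 + 0))*S - 4)/3 = -((2*0*(-5))*S - 4)/3 = -(0*S - 4)/3 = -(0 - 4)/3 = -⅓*(-4) = 4/3)
z(1 - 2, Y)*3160 = (4/3)*3160 = 12640/3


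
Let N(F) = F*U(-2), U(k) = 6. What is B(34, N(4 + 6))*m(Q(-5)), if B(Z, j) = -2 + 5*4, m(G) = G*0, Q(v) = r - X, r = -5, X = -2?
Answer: 0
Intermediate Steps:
Q(v) = -3 (Q(v) = -5 - 1*(-2) = -5 + 2 = -3)
m(G) = 0
N(F) = 6*F (N(F) = F*6 = 6*F)
B(Z, j) = 18 (B(Z, j) = -2 + 20 = 18)
B(34, N(4 + 6))*m(Q(-5)) = 18*0 = 0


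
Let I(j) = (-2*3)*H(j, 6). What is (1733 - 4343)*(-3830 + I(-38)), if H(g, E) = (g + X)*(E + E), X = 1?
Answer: 3043260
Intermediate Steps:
H(g, E) = 2*E*(1 + g) (H(g, E) = (g + 1)*(E + E) = (1 + g)*(2*E) = 2*E*(1 + g))
I(j) = -72 - 72*j (I(j) = (-2*3)*(2*6*(1 + j)) = -6*(12 + 12*j) = -72 - 72*j)
(1733 - 4343)*(-3830 + I(-38)) = (1733 - 4343)*(-3830 + (-72 - 72*(-38))) = -2610*(-3830 + (-72 + 2736)) = -2610*(-3830 + 2664) = -2610*(-1166) = 3043260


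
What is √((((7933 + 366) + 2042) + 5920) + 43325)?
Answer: √59586 ≈ 244.10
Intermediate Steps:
√((((7933 + 366) + 2042) + 5920) + 43325) = √(((8299 + 2042) + 5920) + 43325) = √((10341 + 5920) + 43325) = √(16261 + 43325) = √59586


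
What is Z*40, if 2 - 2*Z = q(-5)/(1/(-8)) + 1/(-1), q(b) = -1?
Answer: -100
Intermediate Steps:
Z = -5/2 (Z = 1 - (-1/(1/(-8)) + 1/(-1))/2 = 1 - (-1/(-⅛) + 1*(-1))/2 = 1 - (-1*(-8) - 1)/2 = 1 - (8 - 1)/2 = 1 - ½*7 = 1 - 7/2 = -5/2 ≈ -2.5000)
Z*40 = -5/2*40 = -100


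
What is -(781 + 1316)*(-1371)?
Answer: 2874987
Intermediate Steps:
-(781 + 1316)*(-1371) = -2097*(-1371) = -1*(-2874987) = 2874987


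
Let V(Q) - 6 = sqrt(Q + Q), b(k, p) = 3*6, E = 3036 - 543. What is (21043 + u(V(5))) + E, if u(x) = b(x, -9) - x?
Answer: 23548 - sqrt(10) ≈ 23545.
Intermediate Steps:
E = 2493
b(k, p) = 18
V(Q) = 6 + sqrt(2)*sqrt(Q) (V(Q) = 6 + sqrt(Q + Q) = 6 + sqrt(2*Q) = 6 + sqrt(2)*sqrt(Q))
u(x) = 18 - x
(21043 + u(V(5))) + E = (21043 + (18 - (6 + sqrt(2)*sqrt(5)))) + 2493 = (21043 + (18 - (6 + sqrt(10)))) + 2493 = (21043 + (18 + (-6 - sqrt(10)))) + 2493 = (21043 + (12 - sqrt(10))) + 2493 = (21055 - sqrt(10)) + 2493 = 23548 - sqrt(10)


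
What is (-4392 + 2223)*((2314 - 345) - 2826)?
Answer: 1858833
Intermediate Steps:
(-4392 + 2223)*((2314 - 345) - 2826) = -2169*(1969 - 2826) = -2169*(-857) = 1858833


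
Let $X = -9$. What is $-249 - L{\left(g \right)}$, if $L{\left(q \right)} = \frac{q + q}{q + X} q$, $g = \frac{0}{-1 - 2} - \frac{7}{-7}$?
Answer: $- \frac{995}{4} \approx -248.75$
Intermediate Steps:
$g = 1$ ($g = \frac{0}{-1 - 2} - -1 = \frac{0}{-3} + 1 = 0 \left(- \frac{1}{3}\right) + 1 = 0 + 1 = 1$)
$L{\left(q \right)} = \frac{2 q^{2}}{-9 + q}$ ($L{\left(q \right)} = \frac{q + q}{q - 9} q = \frac{2 q}{-9 + q} q = \frac{2 q^{2}}{-9 + q}$)
$-249 - L{\left(g \right)} = -249 - \frac{2 \cdot 1^{2}}{-9 + 1} = -249 - 2 \cdot 1 \frac{1}{-8} = -249 - 2 \cdot 1 \left(- \frac{1}{8}\right) = -249 - - \frac{1}{4} = -249 + \frac{1}{4} = - \frac{995}{4}$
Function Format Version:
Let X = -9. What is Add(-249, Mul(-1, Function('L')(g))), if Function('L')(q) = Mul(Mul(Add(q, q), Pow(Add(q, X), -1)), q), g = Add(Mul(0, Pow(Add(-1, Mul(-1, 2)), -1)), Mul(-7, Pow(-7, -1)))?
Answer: Rational(-995, 4) ≈ -248.75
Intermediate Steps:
g = 1 (g = Add(Mul(0, Pow(Add(-1, -2), -1)), Mul(-7, Rational(-1, 7))) = Add(Mul(0, Pow(-3, -1)), 1) = Add(Mul(0, Rational(-1, 3)), 1) = Add(0, 1) = 1)
Function('L')(q) = Mul(2, Pow(q, 2), Pow(Add(-9, q), -1)) (Function('L')(q) = Mul(Mul(Add(q, q), Pow(Add(q, -9), -1)), q) = Mul(Mul(Mul(2, q), Pow(Add(-9, q), -1)), q) = Mul(Mul(2, q, Pow(Add(-9, q), -1)), q) = Mul(2, Pow(q, 2), Pow(Add(-9, q), -1)))
Add(-249, Mul(-1, Function('L')(g))) = Add(-249, Mul(-1, Mul(2, Pow(1, 2), Pow(Add(-9, 1), -1)))) = Add(-249, Mul(-1, Mul(2, 1, Pow(-8, -1)))) = Add(-249, Mul(-1, Mul(2, 1, Rational(-1, 8)))) = Add(-249, Mul(-1, Rational(-1, 4))) = Add(-249, Rational(1, 4)) = Rational(-995, 4)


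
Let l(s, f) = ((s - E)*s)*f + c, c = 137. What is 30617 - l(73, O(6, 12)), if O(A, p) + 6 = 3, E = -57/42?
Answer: 654699/14 ≈ 46764.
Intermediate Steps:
E = -19/14 (E = -57*1/42 = -19/14 ≈ -1.3571)
O(A, p) = -3 (O(A, p) = -6 + 3 = -3)
l(s, f) = 137 + f*s*(19/14 + s) (l(s, f) = ((s - 1*(-19/14))*s)*f + 137 = ((s + 19/14)*s)*f + 137 = ((19/14 + s)*s)*f + 137 = (s*(19/14 + s))*f + 137 = f*s*(19/14 + s) + 137 = 137 + f*s*(19/14 + s))
30617 - l(73, O(6, 12)) = 30617 - (137 - 3*73² + (19/14)*(-3)*73) = 30617 - (137 - 3*5329 - 4161/14) = 30617 - (137 - 15987 - 4161/14) = 30617 - 1*(-226061/14) = 30617 + 226061/14 = 654699/14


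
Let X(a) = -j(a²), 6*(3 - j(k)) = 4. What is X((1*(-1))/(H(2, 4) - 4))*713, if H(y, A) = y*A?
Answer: -4991/3 ≈ -1663.7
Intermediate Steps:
H(y, A) = A*y
j(k) = 7/3 (j(k) = 3 - ⅙*4 = 3 - ⅔ = 7/3)
X(a) = -7/3 (X(a) = -1*7/3 = -7/3)
X((1*(-1))/(H(2, 4) - 4))*713 = -7/3*713 = -4991/3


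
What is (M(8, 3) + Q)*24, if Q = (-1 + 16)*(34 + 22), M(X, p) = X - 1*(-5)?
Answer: 20472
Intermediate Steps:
M(X, p) = 5 + X (M(X, p) = X + 5 = 5 + X)
Q = 840 (Q = 15*56 = 840)
(M(8, 3) + Q)*24 = ((5 + 8) + 840)*24 = (13 + 840)*24 = 853*24 = 20472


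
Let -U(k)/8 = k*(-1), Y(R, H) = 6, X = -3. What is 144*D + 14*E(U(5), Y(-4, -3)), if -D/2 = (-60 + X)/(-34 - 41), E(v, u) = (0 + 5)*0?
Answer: -6048/25 ≈ -241.92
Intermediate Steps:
U(k) = 8*k (U(k) = -8*k*(-1) = -(-8)*k = 8*k)
E(v, u) = 0 (E(v, u) = 5*0 = 0)
D = -42/25 (D = -2*(-60 - 3)/(-34 - 41) = -(-126)/(-75) = -(-126)*(-1)/75 = -2*21/25 = -42/25 ≈ -1.6800)
144*D + 14*E(U(5), Y(-4, -3)) = 144*(-42/25) + 14*0 = -6048/25 + 0 = -6048/25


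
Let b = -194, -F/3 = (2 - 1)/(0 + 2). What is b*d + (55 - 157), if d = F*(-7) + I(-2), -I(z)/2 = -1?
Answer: -2527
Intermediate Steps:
F = -3/2 (F = -3*(2 - 1)/(0 + 2) = -3/2 ≈ -1.5000)
I(z) = 2 (I(z) = -2*(-1) = 2)
d = 25/2 (d = -3/2*(-7) + 2 = 21/2 + 2 = 25/2 ≈ 12.500)
b*d + (55 - 157) = -194*25/2 + (55 - 157) = -2425 - 102 = -2527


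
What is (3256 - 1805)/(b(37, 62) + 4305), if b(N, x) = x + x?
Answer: 1451/4429 ≈ 0.32761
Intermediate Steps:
b(N, x) = 2*x
(3256 - 1805)/(b(37, 62) + 4305) = (3256 - 1805)/(2*62 + 4305) = 1451/(124 + 4305) = 1451/4429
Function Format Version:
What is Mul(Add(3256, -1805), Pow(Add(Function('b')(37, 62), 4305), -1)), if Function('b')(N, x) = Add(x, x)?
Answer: Rational(1451, 4429) ≈ 0.32761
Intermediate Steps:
Function('b')(N, x) = Mul(2, x)
Mul(Add(3256, -1805), Pow(Add(Function('b')(37, 62), 4305), -1)) = Mul(Add(3256, -1805), Pow(Add(Mul(2, 62), 4305), -1)) = Mul(1451, Pow(Add(124, 4305), -1)) = Mul(1451, Pow(4429, -1)) = Mul(1451, Rational(1, 4429)) = Rational(1451, 4429)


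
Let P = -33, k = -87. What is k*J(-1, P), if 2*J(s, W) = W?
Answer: 2871/2 ≈ 1435.5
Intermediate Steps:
J(s, W) = W/2
k*J(-1, P) = -87*(-33)/2 = -87*(-33/2) = 2871/2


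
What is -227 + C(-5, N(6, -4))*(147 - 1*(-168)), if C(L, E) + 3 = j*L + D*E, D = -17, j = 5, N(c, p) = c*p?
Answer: 119473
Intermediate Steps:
C(L, E) = -3 - 17*E + 5*L (C(L, E) = -3 + (5*L - 17*E) = -3 + (-17*E + 5*L) = -3 - 17*E + 5*L)
-227 + C(-5, N(6, -4))*(147 - 1*(-168)) = -227 + (-3 - 102*(-4) + 5*(-5))*(147 - 1*(-168)) = -227 + (-3 - 17*(-24) - 25)*(147 + 168) = -227 + (-3 + 408 - 25)*315 = -227 + 380*315 = -227 + 119700 = 119473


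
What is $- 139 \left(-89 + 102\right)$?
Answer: $-1807$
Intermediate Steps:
$- 139 \left(-89 + 102\right) = \left(-139\right) 13 = -1807$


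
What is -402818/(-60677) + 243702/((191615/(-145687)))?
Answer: -2154211962855428/11626623355 ≈ -1.8528e+5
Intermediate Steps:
-402818/(-60677) + 243702/((191615/(-145687))) = -402818*(-1/60677) + 243702/((191615*(-1/145687))) = 402818/60677 + 243702/(-191615/145687) = 402818/60677 + 243702*(-145687/191615) = 402818/60677 - 35504213274/191615 = -2154211962855428/11626623355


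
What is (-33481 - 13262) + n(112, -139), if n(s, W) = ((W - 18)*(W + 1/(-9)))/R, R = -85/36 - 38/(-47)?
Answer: -159747893/2627 ≈ -60810.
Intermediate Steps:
R = -2627/1692 (R = -85*1/36 - 38*(-1/47) = -85/36 + 38/47 = -2627/1692 ≈ -1.5526)
n(s, W) = -1692*(-18 + W)*(-⅑ + W)/2627 (n(s, W) = ((W - 18)*(W + 1/(-9)))/(-2627/1692) = ((-18 + W)*(W - ⅑))*(-1692/2627) = ((-18 + W)*(-⅑ + W))*(-1692/2627) = -1692*(-18 + W)*(-⅑ + W)/2627)
(-33481 - 13262) + n(112, -139) = (-33481 - 13262) + (-3384/2627 - 1692/2627*(-139)² + (30644/2627)*(-139)) = -46743 + (-3384/2627 - 1692/2627*19321 - 4259516/2627) = -46743 + (-3384/2627 - 32691132/2627 - 4259516/2627) = -46743 - 36954032/2627 = -159747893/2627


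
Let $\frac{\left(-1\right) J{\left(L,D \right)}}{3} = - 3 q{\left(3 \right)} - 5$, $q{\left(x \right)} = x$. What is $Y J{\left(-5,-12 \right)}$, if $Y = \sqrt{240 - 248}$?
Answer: $84 i \sqrt{2} \approx 118.79 i$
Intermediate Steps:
$J{\left(L,D \right)} = 42$ ($J{\left(L,D \right)} = - 3 \left(\left(-3\right) 3 - 5\right) = - 3 \left(-9 - 5\right) = \left(-3\right) \left(-14\right) = 42$)
$Y = 2 i \sqrt{2}$ ($Y = \sqrt{-8} = 2 i \sqrt{2} \approx 2.8284 i$)
$Y J{\left(-5,-12 \right)} = 2 i \sqrt{2} \cdot 42 = 84 i \sqrt{2}$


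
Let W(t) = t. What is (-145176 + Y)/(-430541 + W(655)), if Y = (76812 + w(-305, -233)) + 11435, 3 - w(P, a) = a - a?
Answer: 28463/214943 ≈ 0.13242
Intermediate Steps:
w(P, a) = 3 (w(P, a) = 3 - (a - a) = 3 - 1*0 = 3 + 0 = 3)
Y = 88250 (Y = (76812 + 3) + 11435 = 76815 + 11435 = 88250)
(-145176 + Y)/(-430541 + W(655)) = (-145176 + 88250)/(-430541 + 655) = -56926/(-429886) = -56926*(-1/429886) = 28463/214943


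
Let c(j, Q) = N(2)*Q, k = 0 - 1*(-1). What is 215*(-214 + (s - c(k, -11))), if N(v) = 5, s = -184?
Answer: -73745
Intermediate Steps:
k = 1 (k = 0 + 1 = 1)
c(j, Q) = 5*Q
215*(-214 + (s - c(k, -11))) = 215*(-214 + (-184 - 5*(-11))) = 215*(-214 + (-184 - 1*(-55))) = 215*(-214 + (-184 + 55)) = 215*(-214 - 129) = 215*(-343) = -73745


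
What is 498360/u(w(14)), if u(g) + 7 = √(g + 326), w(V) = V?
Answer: 1162840/97 + 332240*√85/97 ≈ 43566.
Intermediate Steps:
u(g) = -7 + √(326 + g) (u(g) = -7 + √(g + 326) = -7 + √(326 + g))
498360/u(w(14)) = 498360/(-7 + √(326 + 14)) = 498360/(-7 + √340) = 498360/(-7 + 2*√85)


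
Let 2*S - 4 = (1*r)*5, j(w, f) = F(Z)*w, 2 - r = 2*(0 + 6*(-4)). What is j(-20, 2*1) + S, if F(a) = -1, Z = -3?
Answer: 147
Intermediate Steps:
r = 50 (r = 2 - 2*(0 + 6*(-4)) = 2 - 2*(0 - 24) = 2 - 2*(-24) = 2 - 1*(-48) = 2 + 48 = 50)
j(w, f) = -w
S = 127 (S = 2 + ((1*50)*5)/2 = 2 + (50*5)/2 = 2 + (½)*250 = 2 + 125 = 127)
j(-20, 2*1) + S = -1*(-20) + 127 = 20 + 127 = 147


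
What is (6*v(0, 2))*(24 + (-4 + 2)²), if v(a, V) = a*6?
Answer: 0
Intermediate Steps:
v(a, V) = 6*a
(6*v(0, 2))*(24 + (-4 + 2)²) = (6*(6*0))*(24 + (-4 + 2)²) = (6*0)*(24 + (-2)²) = 0*(24 + 4) = 0*28 = 0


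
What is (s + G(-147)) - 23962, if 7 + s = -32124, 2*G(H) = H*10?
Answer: -56828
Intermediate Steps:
G(H) = 5*H (G(H) = (H*10)/2 = (10*H)/2 = 5*H)
s = -32131 (s = -7 - 32124 = -32131)
(s + G(-147)) - 23962 = (-32131 + 5*(-147)) - 23962 = (-32131 - 735) - 23962 = -32866 - 23962 = -56828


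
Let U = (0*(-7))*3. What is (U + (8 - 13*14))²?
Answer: 30276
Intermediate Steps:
U = 0 (U = 0*3 = 0)
(U + (8 - 13*14))² = (0 + (8 - 13*14))² = (0 + (8 - 182))² = (0 - 174)² = (-174)² = 30276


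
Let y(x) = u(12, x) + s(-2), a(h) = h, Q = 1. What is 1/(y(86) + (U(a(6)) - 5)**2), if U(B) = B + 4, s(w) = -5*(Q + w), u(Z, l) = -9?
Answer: 1/21 ≈ 0.047619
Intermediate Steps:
s(w) = -5 - 5*w (s(w) = -5*(1 + w) = -5 - 5*w)
U(B) = 4 + B
y(x) = -4 (y(x) = -9 + (-5 - 5*(-2)) = -9 + (-5 + 10) = -9 + 5 = -4)
1/(y(86) + (U(a(6)) - 5)**2) = 1/(-4 + ((4 + 6) - 5)**2) = 1/(-4 + (10 - 5)**2) = 1/(-4 + 5**2) = 1/(-4 + 25) = 1/21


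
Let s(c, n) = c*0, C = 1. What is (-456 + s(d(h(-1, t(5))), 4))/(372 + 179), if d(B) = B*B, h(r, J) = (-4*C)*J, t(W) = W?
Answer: -24/29 ≈ -0.82759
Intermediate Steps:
h(r, J) = -4*J (h(r, J) = (-4*1)*J = -4*J)
d(B) = B**2
s(c, n) = 0
(-456 + s(d(h(-1, t(5))), 4))/(372 + 179) = (-456 + 0)/(372 + 179) = -456/551 = -456*1/551 = -24/29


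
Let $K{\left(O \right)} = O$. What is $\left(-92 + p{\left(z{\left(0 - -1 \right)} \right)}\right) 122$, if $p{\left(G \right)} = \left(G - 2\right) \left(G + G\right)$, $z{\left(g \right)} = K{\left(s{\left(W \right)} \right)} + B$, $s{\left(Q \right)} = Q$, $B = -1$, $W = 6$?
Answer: $-7564$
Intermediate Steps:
$z{\left(g \right)} = 5$ ($z{\left(g \right)} = 6 - 1 = 5$)
$p{\left(G \right)} = 2 G \left(-2 + G\right)$ ($p{\left(G \right)} = \left(-2 + G\right) 2 G = 2 G \left(-2 + G\right)$)
$\left(-92 + p{\left(z{\left(0 - -1 \right)} \right)}\right) 122 = \left(-92 + 2 \cdot 5 \left(-2 + 5\right)\right) 122 = \left(-92 + 2 \cdot 5 \cdot 3\right) 122 = \left(-92 + 30\right) 122 = \left(-62\right) 122 = -7564$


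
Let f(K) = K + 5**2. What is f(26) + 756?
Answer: 807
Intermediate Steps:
f(K) = 25 + K (f(K) = K + 25 = 25 + K)
f(26) + 756 = (25 + 26) + 756 = 51 + 756 = 807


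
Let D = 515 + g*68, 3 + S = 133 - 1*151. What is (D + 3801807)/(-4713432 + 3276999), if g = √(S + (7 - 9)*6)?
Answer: -3802322/1436433 - 68*I*√33/1436433 ≈ -2.6471 - 0.00027194*I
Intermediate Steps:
S = -21 (S = -3 + (133 - 1*151) = -3 + (133 - 151) = -3 - 18 = -21)
g = I*√33 (g = √(-21 + (7 - 9)*6) = √(-21 - 2*6) = √(-21 - 12) = √(-33) = I*√33 ≈ 5.7446*I)
D = 515 + 68*I*√33 (D = 515 + (I*√33)*68 = 515 + 68*I*√33 ≈ 515.0 + 390.63*I)
(D + 3801807)/(-4713432 + 3276999) = ((515 + 68*I*√33) + 3801807)/(-4713432 + 3276999) = (3802322 + 68*I*√33)/(-1436433) = (3802322 + 68*I*√33)*(-1/1436433) = -3802322/1436433 - 68*I*√33/1436433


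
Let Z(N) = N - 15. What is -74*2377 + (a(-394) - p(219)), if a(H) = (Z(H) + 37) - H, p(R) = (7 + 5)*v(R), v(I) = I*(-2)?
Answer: -170620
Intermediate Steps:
v(I) = -2*I
Z(N) = -15 + N
p(R) = -24*R (p(R) = (7 + 5)*(-2*R) = 12*(-2*R) = -24*R)
a(H) = 22 (a(H) = ((-15 + H) + 37) - H = (22 + H) - H = 22)
-74*2377 + (a(-394) - p(219)) = -74*2377 + (22 - (-24)*219) = -175898 + (22 - 1*(-5256)) = -175898 + (22 + 5256) = -175898 + 5278 = -170620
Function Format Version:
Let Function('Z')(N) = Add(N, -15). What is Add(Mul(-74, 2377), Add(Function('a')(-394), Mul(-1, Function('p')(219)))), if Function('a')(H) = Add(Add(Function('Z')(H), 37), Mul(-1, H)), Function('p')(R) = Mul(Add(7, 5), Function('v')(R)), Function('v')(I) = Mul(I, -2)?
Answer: -170620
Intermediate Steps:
Function('v')(I) = Mul(-2, I)
Function('Z')(N) = Add(-15, N)
Function('p')(R) = Mul(-24, R) (Function('p')(R) = Mul(Add(7, 5), Mul(-2, R)) = Mul(12, Mul(-2, R)) = Mul(-24, R))
Function('a')(H) = 22 (Function('a')(H) = Add(Add(Add(-15, H), 37), Mul(-1, H)) = Add(Add(22, H), Mul(-1, H)) = 22)
Add(Mul(-74, 2377), Add(Function('a')(-394), Mul(-1, Function('p')(219)))) = Add(Mul(-74, 2377), Add(22, Mul(-1, Mul(-24, 219)))) = Add(-175898, Add(22, Mul(-1, -5256))) = Add(-175898, Add(22, 5256)) = Add(-175898, 5278) = -170620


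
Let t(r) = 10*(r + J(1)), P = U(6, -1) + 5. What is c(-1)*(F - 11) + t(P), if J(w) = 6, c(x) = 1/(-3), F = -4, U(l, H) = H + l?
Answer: 165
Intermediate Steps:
c(x) = -⅓
P = 10 (P = (-1 + 6) + 5 = 5 + 5 = 10)
t(r) = 60 + 10*r (t(r) = 10*(r + 6) = 10*(6 + r) = 60 + 10*r)
c(-1)*(F - 11) + t(P) = -(-4 - 11)/3 + (60 + 10*10) = -⅓*(-15) + (60 + 100) = 5 + 160 = 165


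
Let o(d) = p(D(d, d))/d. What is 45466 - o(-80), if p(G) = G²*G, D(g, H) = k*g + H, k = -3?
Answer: 96666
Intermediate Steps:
D(g, H) = H - 3*g (D(g, H) = -3*g + H = H - 3*g)
p(G) = G³
o(d) = -8*d² (o(d) = (d - 3*d)³/d = (-2*d)³/d = (-8*d³)/d = -8*d²)
45466 - o(-80) = 45466 - (-8)*(-80)² = 45466 - (-8)*6400 = 45466 - 1*(-51200) = 45466 + 51200 = 96666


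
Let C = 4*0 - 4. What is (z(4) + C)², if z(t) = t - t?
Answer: 16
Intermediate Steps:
C = -4 (C = 0 - 4 = -4)
z(t) = 0
(z(4) + C)² = (0 - 4)² = (-4)² = 16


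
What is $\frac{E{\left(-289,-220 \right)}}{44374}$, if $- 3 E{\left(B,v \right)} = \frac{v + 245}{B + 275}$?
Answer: $\frac{25}{1863708} \approx 1.3414 \cdot 10^{-5}$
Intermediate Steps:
$E{\left(B,v \right)} = - \frac{245 + v}{3 \left(275 + B\right)}$ ($E{\left(B,v \right)} = - \frac{\left(v + 245\right) \frac{1}{B + 275}}{3} = - \frac{\left(245 + v\right) \frac{1}{275 + B}}{3} = - \frac{\frac{1}{275 + B} \left(245 + v\right)}{3} = - \frac{245 + v}{3 \left(275 + B\right)}$)
$\frac{E{\left(-289,-220 \right)}}{44374} = \frac{\frac{1}{3} \frac{1}{275 - 289} \left(-245 - -220\right)}{44374} = \frac{-245 + 220}{3 \left(-14\right)} \frac{1}{44374} = \frac{1}{3} \left(- \frac{1}{14}\right) \left(-25\right) \frac{1}{44374} = \frac{25}{42} \cdot \frac{1}{44374} = \frac{25}{1863708}$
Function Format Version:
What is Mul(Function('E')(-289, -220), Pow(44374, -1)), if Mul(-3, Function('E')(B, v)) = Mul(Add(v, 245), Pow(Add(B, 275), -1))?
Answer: Rational(25, 1863708) ≈ 1.3414e-5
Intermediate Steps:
Function('E')(B, v) = Mul(Rational(-1, 3), Pow(Add(275, B), -1), Add(245, v)) (Function('E')(B, v) = Mul(Rational(-1, 3), Mul(Add(v, 245), Pow(Add(B, 275), -1))) = Mul(Rational(-1, 3), Mul(Add(245, v), Pow(Add(275, B), -1))) = Mul(Rational(-1, 3), Mul(Pow(Add(275, B), -1), Add(245, v))) = Mul(Rational(-1, 3), Pow(Add(275, B), -1), Add(245, v)))
Mul(Function('E')(-289, -220), Pow(44374, -1)) = Mul(Mul(Rational(1, 3), Pow(Add(275, -289), -1), Add(-245, Mul(-1, -220))), Pow(44374, -1)) = Mul(Mul(Rational(1, 3), Pow(-14, -1), Add(-245, 220)), Rational(1, 44374)) = Mul(Mul(Rational(1, 3), Rational(-1, 14), -25), Rational(1, 44374)) = Mul(Rational(25, 42), Rational(1, 44374)) = Rational(25, 1863708)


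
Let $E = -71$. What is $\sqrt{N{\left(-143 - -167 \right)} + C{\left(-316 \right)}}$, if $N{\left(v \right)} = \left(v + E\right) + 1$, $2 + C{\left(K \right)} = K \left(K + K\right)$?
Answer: $4 \sqrt{12479} \approx 446.84$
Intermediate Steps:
$C{\left(K \right)} = -2 + 2 K^{2}$ ($C{\left(K \right)} = -2 + K \left(K + K\right) = -2 + K 2 K = -2 + 2 K^{2}$)
$N{\left(v \right)} = -70 + v$ ($N{\left(v \right)} = \left(v - 71\right) + 1 = \left(-71 + v\right) + 1 = -70 + v$)
$\sqrt{N{\left(-143 - -167 \right)} + C{\left(-316 \right)}} = \sqrt{\left(-70 - -24\right) - \left(2 - 2 \left(-316\right)^{2}\right)} = \sqrt{\left(-70 + \left(-143 + 167\right)\right) + \left(-2 + 2 \cdot 99856\right)} = \sqrt{\left(-70 + 24\right) + \left(-2 + 199712\right)} = \sqrt{-46 + 199710} = \sqrt{199664} = 4 \sqrt{12479}$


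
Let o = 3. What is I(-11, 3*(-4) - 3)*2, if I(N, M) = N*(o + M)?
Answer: 264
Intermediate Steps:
I(N, M) = N*(3 + M)
I(-11, 3*(-4) - 3)*2 = -11*(3 + (3*(-4) - 3))*2 = -11*(3 + (-12 - 3))*2 = -11*(3 - 15)*2 = -11*(-12)*2 = 132*2 = 264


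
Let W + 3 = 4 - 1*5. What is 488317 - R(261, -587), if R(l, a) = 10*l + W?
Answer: 485711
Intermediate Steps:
W = -4 (W = -3 + (4 - 1*5) = -3 + (4 - 5) = -3 - 1 = -4)
R(l, a) = -4 + 10*l (R(l, a) = 10*l - 4 = -4 + 10*l)
488317 - R(261, -587) = 488317 - (-4 + 10*261) = 488317 - (-4 + 2610) = 488317 - 1*2606 = 488317 - 2606 = 485711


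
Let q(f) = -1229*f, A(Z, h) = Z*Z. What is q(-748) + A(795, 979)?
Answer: 1551317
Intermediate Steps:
A(Z, h) = Z**2
q(-748) + A(795, 979) = -1229*(-748) + 795**2 = 919292 + 632025 = 1551317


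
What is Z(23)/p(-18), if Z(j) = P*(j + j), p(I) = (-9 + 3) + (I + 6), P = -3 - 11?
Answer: 322/9 ≈ 35.778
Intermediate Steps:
P = -14
p(I) = I (p(I) = -6 + (6 + I) = I)
Z(j) = -28*j (Z(j) = -14*(j + j) = -28*j)
Z(23)/p(-18) = -28*23/(-18) = -644*(-1/18) = 322/9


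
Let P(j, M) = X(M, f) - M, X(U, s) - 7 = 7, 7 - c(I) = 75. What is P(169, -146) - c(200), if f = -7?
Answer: 228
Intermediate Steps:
c(I) = -68 (c(I) = 7 - 1*75 = 7 - 75 = -68)
X(U, s) = 14 (X(U, s) = 7 + 7 = 14)
P(j, M) = 14 - M
P(169, -146) - c(200) = (14 - 1*(-146)) - 1*(-68) = (14 + 146) + 68 = 160 + 68 = 228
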